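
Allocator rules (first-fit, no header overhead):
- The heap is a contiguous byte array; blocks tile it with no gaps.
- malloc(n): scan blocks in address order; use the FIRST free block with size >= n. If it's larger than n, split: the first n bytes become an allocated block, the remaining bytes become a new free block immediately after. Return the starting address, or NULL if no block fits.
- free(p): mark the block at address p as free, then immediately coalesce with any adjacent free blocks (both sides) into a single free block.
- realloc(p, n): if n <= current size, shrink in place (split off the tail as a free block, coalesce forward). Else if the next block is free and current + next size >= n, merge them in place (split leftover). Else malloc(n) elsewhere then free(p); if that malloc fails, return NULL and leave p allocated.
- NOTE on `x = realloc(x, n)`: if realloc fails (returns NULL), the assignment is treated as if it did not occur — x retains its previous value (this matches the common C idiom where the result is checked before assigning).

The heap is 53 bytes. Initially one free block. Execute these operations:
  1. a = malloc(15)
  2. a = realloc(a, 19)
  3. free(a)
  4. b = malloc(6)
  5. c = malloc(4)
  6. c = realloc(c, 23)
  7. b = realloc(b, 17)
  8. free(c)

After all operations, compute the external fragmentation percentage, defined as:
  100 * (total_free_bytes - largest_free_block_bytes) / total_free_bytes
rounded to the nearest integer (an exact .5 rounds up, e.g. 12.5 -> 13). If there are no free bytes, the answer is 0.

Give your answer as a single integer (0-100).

Answer: 19

Derivation:
Op 1: a = malloc(15) -> a = 0; heap: [0-14 ALLOC][15-52 FREE]
Op 2: a = realloc(a, 19) -> a = 0; heap: [0-18 ALLOC][19-52 FREE]
Op 3: free(a) -> (freed a); heap: [0-52 FREE]
Op 4: b = malloc(6) -> b = 0; heap: [0-5 ALLOC][6-52 FREE]
Op 5: c = malloc(4) -> c = 6; heap: [0-5 ALLOC][6-9 ALLOC][10-52 FREE]
Op 6: c = realloc(c, 23) -> c = 6; heap: [0-5 ALLOC][6-28 ALLOC][29-52 FREE]
Op 7: b = realloc(b, 17) -> b = 29; heap: [0-5 FREE][6-28 ALLOC][29-45 ALLOC][46-52 FREE]
Op 8: free(c) -> (freed c); heap: [0-28 FREE][29-45 ALLOC][46-52 FREE]
Free blocks: [29 7] total_free=36 largest=29 -> 100*(36-29)/36 = 700/36 ≈ 19.444 -> rounds to 19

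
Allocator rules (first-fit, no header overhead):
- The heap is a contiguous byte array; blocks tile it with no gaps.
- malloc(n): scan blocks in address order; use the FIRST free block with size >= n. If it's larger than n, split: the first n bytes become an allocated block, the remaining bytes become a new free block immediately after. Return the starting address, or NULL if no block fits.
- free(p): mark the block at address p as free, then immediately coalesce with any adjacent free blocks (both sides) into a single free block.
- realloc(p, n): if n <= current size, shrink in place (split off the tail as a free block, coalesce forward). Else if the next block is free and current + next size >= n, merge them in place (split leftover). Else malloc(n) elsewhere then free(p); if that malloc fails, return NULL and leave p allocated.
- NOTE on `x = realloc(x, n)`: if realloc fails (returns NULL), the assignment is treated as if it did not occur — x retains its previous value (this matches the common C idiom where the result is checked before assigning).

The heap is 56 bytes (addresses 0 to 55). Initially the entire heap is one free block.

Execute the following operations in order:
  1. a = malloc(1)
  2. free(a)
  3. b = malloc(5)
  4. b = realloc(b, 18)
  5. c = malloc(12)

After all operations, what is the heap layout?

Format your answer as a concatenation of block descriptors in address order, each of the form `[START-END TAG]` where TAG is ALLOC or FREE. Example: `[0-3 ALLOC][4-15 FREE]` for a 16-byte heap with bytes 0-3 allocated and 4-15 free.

Answer: [0-17 ALLOC][18-29 ALLOC][30-55 FREE]

Derivation:
Op 1: a = malloc(1) -> a = 0; heap: [0-0 ALLOC][1-55 FREE]
Op 2: free(a) -> (freed a); heap: [0-55 FREE]
Op 3: b = malloc(5) -> b = 0; heap: [0-4 ALLOC][5-55 FREE]
Op 4: b = realloc(b, 18) -> b = 0; heap: [0-17 ALLOC][18-55 FREE]
Op 5: c = malloc(12) -> c = 18; heap: [0-17 ALLOC][18-29 ALLOC][30-55 FREE]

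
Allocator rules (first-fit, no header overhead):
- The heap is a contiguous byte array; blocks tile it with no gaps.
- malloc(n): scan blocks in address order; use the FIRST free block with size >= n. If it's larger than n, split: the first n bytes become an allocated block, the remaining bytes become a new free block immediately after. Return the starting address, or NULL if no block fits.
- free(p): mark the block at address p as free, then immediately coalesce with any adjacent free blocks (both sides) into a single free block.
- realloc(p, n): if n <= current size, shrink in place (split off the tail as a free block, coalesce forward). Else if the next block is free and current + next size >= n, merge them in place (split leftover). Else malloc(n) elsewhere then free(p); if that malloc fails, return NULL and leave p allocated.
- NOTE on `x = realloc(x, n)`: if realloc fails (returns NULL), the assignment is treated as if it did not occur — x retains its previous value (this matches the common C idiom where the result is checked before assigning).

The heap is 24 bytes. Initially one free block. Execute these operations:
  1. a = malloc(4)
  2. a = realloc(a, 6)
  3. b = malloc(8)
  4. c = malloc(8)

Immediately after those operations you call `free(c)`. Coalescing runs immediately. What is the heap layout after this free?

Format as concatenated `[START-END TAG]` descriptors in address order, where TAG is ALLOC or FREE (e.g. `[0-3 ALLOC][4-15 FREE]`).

Answer: [0-5 ALLOC][6-13 ALLOC][14-23 FREE]

Derivation:
Op 1: a = malloc(4) -> a = 0; heap: [0-3 ALLOC][4-23 FREE]
Op 2: a = realloc(a, 6) -> a = 0; heap: [0-5 ALLOC][6-23 FREE]
Op 3: b = malloc(8) -> b = 6; heap: [0-5 ALLOC][6-13 ALLOC][14-23 FREE]
Op 4: c = malloc(8) -> c = 14; heap: [0-5 ALLOC][6-13 ALLOC][14-21 ALLOC][22-23 FREE]
free(c): c = 14 -> block [14-21 ALLOC]; mark free, coalesce with adjacent free neighbors -> [0-5 ALLOC][6-13 ALLOC][14-23 FREE]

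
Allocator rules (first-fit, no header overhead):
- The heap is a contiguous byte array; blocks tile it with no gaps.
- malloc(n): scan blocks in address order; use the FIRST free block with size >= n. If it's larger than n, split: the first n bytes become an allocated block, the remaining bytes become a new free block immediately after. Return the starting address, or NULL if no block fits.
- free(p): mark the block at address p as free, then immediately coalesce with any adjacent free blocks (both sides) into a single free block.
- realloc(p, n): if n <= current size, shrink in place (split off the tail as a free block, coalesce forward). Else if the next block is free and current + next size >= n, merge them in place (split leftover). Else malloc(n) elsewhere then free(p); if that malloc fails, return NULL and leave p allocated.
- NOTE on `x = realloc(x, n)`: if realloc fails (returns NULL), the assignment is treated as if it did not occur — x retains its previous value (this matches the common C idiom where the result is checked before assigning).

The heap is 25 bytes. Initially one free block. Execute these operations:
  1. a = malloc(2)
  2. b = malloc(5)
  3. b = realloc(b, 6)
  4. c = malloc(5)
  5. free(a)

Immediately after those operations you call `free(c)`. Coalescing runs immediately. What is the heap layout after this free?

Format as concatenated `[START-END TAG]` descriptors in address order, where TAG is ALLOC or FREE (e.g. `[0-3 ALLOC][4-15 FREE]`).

Answer: [0-1 FREE][2-7 ALLOC][8-24 FREE]

Derivation:
Op 1: a = malloc(2) -> a = 0; heap: [0-1 ALLOC][2-24 FREE]
Op 2: b = malloc(5) -> b = 2; heap: [0-1 ALLOC][2-6 ALLOC][7-24 FREE]
Op 3: b = realloc(b, 6) -> b = 2; heap: [0-1 ALLOC][2-7 ALLOC][8-24 FREE]
Op 4: c = malloc(5) -> c = 8; heap: [0-1 ALLOC][2-7 ALLOC][8-12 ALLOC][13-24 FREE]
Op 5: free(a) -> (freed a); heap: [0-1 FREE][2-7 ALLOC][8-12 ALLOC][13-24 FREE]
free(c): c = 8 -> block [8-12 ALLOC]; mark free, coalesce with adjacent free neighbors -> [0-1 FREE][2-7 ALLOC][8-24 FREE]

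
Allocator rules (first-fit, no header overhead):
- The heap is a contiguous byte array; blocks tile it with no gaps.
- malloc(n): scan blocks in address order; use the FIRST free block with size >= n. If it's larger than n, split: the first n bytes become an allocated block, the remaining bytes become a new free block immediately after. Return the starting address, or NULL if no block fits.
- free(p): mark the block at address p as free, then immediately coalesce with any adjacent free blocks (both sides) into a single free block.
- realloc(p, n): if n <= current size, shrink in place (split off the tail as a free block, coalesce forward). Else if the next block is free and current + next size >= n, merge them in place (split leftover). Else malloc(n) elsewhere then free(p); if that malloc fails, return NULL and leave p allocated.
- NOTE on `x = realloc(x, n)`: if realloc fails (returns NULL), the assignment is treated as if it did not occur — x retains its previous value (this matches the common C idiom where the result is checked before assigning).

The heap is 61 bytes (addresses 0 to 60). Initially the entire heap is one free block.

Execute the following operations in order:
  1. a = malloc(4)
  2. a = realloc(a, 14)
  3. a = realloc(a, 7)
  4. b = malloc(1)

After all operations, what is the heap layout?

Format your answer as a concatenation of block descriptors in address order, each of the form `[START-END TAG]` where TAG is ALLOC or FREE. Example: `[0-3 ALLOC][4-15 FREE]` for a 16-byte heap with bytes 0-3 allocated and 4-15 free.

Op 1: a = malloc(4) -> a = 0; heap: [0-3 ALLOC][4-60 FREE]
Op 2: a = realloc(a, 14) -> a = 0; heap: [0-13 ALLOC][14-60 FREE]
Op 3: a = realloc(a, 7) -> a = 0; heap: [0-6 ALLOC][7-60 FREE]
Op 4: b = malloc(1) -> b = 7; heap: [0-6 ALLOC][7-7 ALLOC][8-60 FREE]

Answer: [0-6 ALLOC][7-7 ALLOC][8-60 FREE]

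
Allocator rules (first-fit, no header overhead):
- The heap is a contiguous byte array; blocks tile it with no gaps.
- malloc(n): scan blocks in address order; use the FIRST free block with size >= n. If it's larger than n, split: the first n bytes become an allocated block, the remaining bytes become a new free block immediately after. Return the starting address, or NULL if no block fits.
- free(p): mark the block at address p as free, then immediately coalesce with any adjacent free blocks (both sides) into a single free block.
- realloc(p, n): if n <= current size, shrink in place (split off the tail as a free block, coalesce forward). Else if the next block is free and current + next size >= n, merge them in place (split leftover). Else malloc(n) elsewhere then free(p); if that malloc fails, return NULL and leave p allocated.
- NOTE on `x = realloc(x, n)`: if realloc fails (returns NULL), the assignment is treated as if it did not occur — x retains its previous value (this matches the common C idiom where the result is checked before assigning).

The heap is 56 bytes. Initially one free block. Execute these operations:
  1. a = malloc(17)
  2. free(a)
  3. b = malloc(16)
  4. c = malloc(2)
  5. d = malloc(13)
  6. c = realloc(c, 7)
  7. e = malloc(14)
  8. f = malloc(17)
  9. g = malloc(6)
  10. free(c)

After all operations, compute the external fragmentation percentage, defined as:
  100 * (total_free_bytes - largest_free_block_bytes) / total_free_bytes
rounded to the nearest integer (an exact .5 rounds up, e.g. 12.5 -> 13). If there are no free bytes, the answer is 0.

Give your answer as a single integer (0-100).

Op 1: a = malloc(17) -> a = 0; heap: [0-16 ALLOC][17-55 FREE]
Op 2: free(a) -> (freed a); heap: [0-55 FREE]
Op 3: b = malloc(16) -> b = 0; heap: [0-15 ALLOC][16-55 FREE]
Op 4: c = malloc(2) -> c = 16; heap: [0-15 ALLOC][16-17 ALLOC][18-55 FREE]
Op 5: d = malloc(13) -> d = 18; heap: [0-15 ALLOC][16-17 ALLOC][18-30 ALLOC][31-55 FREE]
Op 6: c = realloc(c, 7) -> c = 31; heap: [0-15 ALLOC][16-17 FREE][18-30 ALLOC][31-37 ALLOC][38-55 FREE]
Op 7: e = malloc(14) -> e = 38; heap: [0-15 ALLOC][16-17 FREE][18-30 ALLOC][31-37 ALLOC][38-51 ALLOC][52-55 FREE]
Op 8: f = malloc(17) -> f = NULL; heap: [0-15 ALLOC][16-17 FREE][18-30 ALLOC][31-37 ALLOC][38-51 ALLOC][52-55 FREE]
Op 9: g = malloc(6) -> g = NULL; heap: [0-15 ALLOC][16-17 FREE][18-30 ALLOC][31-37 ALLOC][38-51 ALLOC][52-55 FREE]
Op 10: free(c) -> (freed c); heap: [0-15 ALLOC][16-17 FREE][18-30 ALLOC][31-37 FREE][38-51 ALLOC][52-55 FREE]
Free blocks: [2 7 4] total_free=13 largest=7 -> 100*(13-7)/13 = 600/13 ≈ 46.154 -> rounds to 46

Answer: 46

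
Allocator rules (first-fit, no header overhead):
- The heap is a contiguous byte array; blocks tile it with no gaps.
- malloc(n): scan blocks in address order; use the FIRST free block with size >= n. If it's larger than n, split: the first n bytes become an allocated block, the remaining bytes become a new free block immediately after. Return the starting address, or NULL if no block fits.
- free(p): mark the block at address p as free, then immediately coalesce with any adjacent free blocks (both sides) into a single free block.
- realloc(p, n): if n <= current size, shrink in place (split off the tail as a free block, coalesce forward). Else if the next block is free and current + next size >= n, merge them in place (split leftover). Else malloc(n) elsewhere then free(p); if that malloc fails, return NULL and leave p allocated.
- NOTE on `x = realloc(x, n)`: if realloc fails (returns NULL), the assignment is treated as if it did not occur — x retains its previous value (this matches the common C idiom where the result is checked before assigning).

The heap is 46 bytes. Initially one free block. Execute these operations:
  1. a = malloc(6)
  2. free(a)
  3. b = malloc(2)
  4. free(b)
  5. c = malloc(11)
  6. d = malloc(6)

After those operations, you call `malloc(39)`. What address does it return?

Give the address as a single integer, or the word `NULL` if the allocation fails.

Answer: NULL

Derivation:
Op 1: a = malloc(6) -> a = 0; heap: [0-5 ALLOC][6-45 FREE]
Op 2: free(a) -> (freed a); heap: [0-45 FREE]
Op 3: b = malloc(2) -> b = 0; heap: [0-1 ALLOC][2-45 FREE]
Op 4: free(b) -> (freed b); heap: [0-45 FREE]
Op 5: c = malloc(11) -> c = 0; heap: [0-10 ALLOC][11-45 FREE]
Op 6: d = malloc(6) -> d = 11; heap: [0-10 ALLOC][11-16 ALLOC][17-45 FREE]
malloc(39): first-fit scan over [0-10 ALLOC][11-16 ALLOC][17-45 FREE] -> NULL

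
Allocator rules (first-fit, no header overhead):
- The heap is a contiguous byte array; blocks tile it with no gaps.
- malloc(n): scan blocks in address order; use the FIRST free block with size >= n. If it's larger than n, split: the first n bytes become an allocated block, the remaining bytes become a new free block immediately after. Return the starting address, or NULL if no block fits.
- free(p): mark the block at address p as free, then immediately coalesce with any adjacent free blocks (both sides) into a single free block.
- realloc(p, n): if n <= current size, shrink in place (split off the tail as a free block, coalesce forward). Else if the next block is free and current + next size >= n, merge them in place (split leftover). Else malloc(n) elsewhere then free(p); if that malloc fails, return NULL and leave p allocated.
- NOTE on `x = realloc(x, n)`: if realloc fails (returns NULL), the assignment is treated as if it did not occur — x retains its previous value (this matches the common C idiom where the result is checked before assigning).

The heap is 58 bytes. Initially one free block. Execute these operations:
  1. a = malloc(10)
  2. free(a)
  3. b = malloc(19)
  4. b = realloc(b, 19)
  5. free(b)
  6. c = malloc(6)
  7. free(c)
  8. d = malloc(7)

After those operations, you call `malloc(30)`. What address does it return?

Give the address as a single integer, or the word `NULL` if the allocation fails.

Answer: 7

Derivation:
Op 1: a = malloc(10) -> a = 0; heap: [0-9 ALLOC][10-57 FREE]
Op 2: free(a) -> (freed a); heap: [0-57 FREE]
Op 3: b = malloc(19) -> b = 0; heap: [0-18 ALLOC][19-57 FREE]
Op 4: b = realloc(b, 19) -> b = 0; heap: [0-18 ALLOC][19-57 FREE]
Op 5: free(b) -> (freed b); heap: [0-57 FREE]
Op 6: c = malloc(6) -> c = 0; heap: [0-5 ALLOC][6-57 FREE]
Op 7: free(c) -> (freed c); heap: [0-57 FREE]
Op 8: d = malloc(7) -> d = 0; heap: [0-6 ALLOC][7-57 FREE]
malloc(30): first-fit scan over [0-6 ALLOC][7-57 FREE] -> 7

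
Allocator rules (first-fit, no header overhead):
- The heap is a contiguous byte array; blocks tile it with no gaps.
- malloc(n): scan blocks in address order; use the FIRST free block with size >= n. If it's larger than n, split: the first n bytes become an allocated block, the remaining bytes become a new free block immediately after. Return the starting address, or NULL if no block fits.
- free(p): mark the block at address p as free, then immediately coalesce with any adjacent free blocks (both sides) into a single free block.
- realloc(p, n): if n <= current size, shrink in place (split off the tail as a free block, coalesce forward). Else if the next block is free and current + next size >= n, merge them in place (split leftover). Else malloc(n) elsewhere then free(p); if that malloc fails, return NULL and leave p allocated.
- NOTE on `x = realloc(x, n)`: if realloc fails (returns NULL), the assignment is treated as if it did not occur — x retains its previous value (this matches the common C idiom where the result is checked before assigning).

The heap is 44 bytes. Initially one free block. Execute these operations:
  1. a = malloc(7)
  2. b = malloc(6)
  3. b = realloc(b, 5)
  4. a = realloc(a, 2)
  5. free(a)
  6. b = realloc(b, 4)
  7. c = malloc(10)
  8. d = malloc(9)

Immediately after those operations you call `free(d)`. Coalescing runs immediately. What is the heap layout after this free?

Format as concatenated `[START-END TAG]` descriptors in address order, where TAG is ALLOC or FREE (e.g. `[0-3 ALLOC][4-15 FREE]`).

Op 1: a = malloc(7) -> a = 0; heap: [0-6 ALLOC][7-43 FREE]
Op 2: b = malloc(6) -> b = 7; heap: [0-6 ALLOC][7-12 ALLOC][13-43 FREE]
Op 3: b = realloc(b, 5) -> b = 7; heap: [0-6 ALLOC][7-11 ALLOC][12-43 FREE]
Op 4: a = realloc(a, 2) -> a = 0; heap: [0-1 ALLOC][2-6 FREE][7-11 ALLOC][12-43 FREE]
Op 5: free(a) -> (freed a); heap: [0-6 FREE][7-11 ALLOC][12-43 FREE]
Op 6: b = realloc(b, 4) -> b = 7; heap: [0-6 FREE][7-10 ALLOC][11-43 FREE]
Op 7: c = malloc(10) -> c = 11; heap: [0-6 FREE][7-10 ALLOC][11-20 ALLOC][21-43 FREE]
Op 8: d = malloc(9) -> d = 21; heap: [0-6 FREE][7-10 ALLOC][11-20 ALLOC][21-29 ALLOC][30-43 FREE]
free(d): d = 21 -> block [21-29 ALLOC]; mark free, coalesce with adjacent free neighbors -> [0-6 FREE][7-10 ALLOC][11-20 ALLOC][21-43 FREE]

Answer: [0-6 FREE][7-10 ALLOC][11-20 ALLOC][21-43 FREE]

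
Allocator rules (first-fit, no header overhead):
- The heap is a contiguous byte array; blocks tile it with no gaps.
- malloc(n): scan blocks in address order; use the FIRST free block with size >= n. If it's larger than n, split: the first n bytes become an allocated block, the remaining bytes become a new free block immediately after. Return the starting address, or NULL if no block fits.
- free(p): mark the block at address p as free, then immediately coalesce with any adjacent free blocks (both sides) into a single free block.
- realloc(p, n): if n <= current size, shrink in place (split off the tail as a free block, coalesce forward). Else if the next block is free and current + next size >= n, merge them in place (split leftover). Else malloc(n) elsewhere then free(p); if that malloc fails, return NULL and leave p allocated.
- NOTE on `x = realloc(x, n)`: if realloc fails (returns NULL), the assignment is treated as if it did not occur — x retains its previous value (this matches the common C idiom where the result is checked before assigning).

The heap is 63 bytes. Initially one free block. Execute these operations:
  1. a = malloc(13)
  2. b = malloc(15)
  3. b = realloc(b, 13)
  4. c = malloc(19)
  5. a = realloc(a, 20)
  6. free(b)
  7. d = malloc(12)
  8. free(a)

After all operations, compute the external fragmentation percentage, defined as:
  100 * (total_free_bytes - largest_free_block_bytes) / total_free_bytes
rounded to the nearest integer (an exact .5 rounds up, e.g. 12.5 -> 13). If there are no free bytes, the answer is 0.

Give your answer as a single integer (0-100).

Op 1: a = malloc(13) -> a = 0; heap: [0-12 ALLOC][13-62 FREE]
Op 2: b = malloc(15) -> b = 13; heap: [0-12 ALLOC][13-27 ALLOC][28-62 FREE]
Op 3: b = realloc(b, 13) -> b = 13; heap: [0-12 ALLOC][13-25 ALLOC][26-62 FREE]
Op 4: c = malloc(19) -> c = 26; heap: [0-12 ALLOC][13-25 ALLOC][26-44 ALLOC][45-62 FREE]
Op 5: a = realloc(a, 20) -> NULL (a unchanged); heap: [0-12 ALLOC][13-25 ALLOC][26-44 ALLOC][45-62 FREE]
Op 6: free(b) -> (freed b); heap: [0-12 ALLOC][13-25 FREE][26-44 ALLOC][45-62 FREE]
Op 7: d = malloc(12) -> d = 13; heap: [0-12 ALLOC][13-24 ALLOC][25-25 FREE][26-44 ALLOC][45-62 FREE]
Op 8: free(a) -> (freed a); heap: [0-12 FREE][13-24 ALLOC][25-25 FREE][26-44 ALLOC][45-62 FREE]
Free blocks: [13 1 18] total_free=32 largest=18 -> 100*(32-18)/32 = 1400/32 = 43.75 -> rounds to 44

Answer: 44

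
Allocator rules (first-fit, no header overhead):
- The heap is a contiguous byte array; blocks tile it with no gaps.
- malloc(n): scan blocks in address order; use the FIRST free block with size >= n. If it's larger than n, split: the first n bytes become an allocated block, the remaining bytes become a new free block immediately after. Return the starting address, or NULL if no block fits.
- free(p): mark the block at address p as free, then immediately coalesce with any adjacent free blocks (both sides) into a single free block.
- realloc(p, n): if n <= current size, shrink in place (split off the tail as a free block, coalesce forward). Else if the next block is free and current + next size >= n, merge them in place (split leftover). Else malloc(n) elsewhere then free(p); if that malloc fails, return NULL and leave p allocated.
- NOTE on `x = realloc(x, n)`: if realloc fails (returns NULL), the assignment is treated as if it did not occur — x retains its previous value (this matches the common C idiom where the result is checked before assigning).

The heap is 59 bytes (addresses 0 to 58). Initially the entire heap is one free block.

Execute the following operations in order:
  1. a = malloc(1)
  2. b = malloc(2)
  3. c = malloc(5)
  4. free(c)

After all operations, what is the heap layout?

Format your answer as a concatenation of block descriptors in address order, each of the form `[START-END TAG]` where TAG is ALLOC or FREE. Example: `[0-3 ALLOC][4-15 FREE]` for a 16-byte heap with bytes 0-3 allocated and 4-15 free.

Op 1: a = malloc(1) -> a = 0; heap: [0-0 ALLOC][1-58 FREE]
Op 2: b = malloc(2) -> b = 1; heap: [0-0 ALLOC][1-2 ALLOC][3-58 FREE]
Op 3: c = malloc(5) -> c = 3; heap: [0-0 ALLOC][1-2 ALLOC][3-7 ALLOC][8-58 FREE]
Op 4: free(c) -> (freed c); heap: [0-0 ALLOC][1-2 ALLOC][3-58 FREE]

Answer: [0-0 ALLOC][1-2 ALLOC][3-58 FREE]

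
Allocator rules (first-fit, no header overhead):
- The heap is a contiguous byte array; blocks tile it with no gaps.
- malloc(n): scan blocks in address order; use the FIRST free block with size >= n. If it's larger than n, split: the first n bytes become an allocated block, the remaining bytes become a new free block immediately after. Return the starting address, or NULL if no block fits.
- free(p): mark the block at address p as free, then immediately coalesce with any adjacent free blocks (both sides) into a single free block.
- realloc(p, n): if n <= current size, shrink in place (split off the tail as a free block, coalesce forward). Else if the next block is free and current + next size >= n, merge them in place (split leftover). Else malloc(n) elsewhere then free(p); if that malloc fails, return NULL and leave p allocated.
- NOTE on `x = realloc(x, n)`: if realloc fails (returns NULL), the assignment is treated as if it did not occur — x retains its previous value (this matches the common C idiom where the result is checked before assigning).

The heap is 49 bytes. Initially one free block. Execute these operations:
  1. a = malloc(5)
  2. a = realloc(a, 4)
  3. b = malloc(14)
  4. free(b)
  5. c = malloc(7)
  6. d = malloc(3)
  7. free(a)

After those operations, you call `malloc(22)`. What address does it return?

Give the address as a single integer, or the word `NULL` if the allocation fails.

Answer: 14

Derivation:
Op 1: a = malloc(5) -> a = 0; heap: [0-4 ALLOC][5-48 FREE]
Op 2: a = realloc(a, 4) -> a = 0; heap: [0-3 ALLOC][4-48 FREE]
Op 3: b = malloc(14) -> b = 4; heap: [0-3 ALLOC][4-17 ALLOC][18-48 FREE]
Op 4: free(b) -> (freed b); heap: [0-3 ALLOC][4-48 FREE]
Op 5: c = malloc(7) -> c = 4; heap: [0-3 ALLOC][4-10 ALLOC][11-48 FREE]
Op 6: d = malloc(3) -> d = 11; heap: [0-3 ALLOC][4-10 ALLOC][11-13 ALLOC][14-48 FREE]
Op 7: free(a) -> (freed a); heap: [0-3 FREE][4-10 ALLOC][11-13 ALLOC][14-48 FREE]
malloc(22): first-fit scan over [0-3 FREE][4-10 ALLOC][11-13 ALLOC][14-48 FREE] -> 14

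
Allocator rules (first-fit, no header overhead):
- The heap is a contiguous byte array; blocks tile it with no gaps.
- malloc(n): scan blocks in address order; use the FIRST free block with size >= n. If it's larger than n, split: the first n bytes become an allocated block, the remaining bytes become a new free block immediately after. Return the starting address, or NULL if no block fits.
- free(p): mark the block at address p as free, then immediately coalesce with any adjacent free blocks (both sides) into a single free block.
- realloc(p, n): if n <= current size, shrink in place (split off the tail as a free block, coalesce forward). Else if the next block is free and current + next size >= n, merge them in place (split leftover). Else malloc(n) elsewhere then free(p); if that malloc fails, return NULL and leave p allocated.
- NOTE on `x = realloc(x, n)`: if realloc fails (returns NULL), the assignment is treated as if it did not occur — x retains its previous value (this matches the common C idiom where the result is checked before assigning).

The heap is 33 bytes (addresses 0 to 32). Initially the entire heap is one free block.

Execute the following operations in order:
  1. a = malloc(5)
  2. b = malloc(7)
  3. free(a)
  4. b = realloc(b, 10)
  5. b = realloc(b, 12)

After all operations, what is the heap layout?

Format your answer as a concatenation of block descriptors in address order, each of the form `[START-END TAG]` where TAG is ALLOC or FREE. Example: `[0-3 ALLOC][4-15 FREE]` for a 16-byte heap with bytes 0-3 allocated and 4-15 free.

Answer: [0-4 FREE][5-16 ALLOC][17-32 FREE]

Derivation:
Op 1: a = malloc(5) -> a = 0; heap: [0-4 ALLOC][5-32 FREE]
Op 2: b = malloc(7) -> b = 5; heap: [0-4 ALLOC][5-11 ALLOC][12-32 FREE]
Op 3: free(a) -> (freed a); heap: [0-4 FREE][5-11 ALLOC][12-32 FREE]
Op 4: b = realloc(b, 10) -> b = 5; heap: [0-4 FREE][5-14 ALLOC][15-32 FREE]
Op 5: b = realloc(b, 12) -> b = 5; heap: [0-4 FREE][5-16 ALLOC][17-32 FREE]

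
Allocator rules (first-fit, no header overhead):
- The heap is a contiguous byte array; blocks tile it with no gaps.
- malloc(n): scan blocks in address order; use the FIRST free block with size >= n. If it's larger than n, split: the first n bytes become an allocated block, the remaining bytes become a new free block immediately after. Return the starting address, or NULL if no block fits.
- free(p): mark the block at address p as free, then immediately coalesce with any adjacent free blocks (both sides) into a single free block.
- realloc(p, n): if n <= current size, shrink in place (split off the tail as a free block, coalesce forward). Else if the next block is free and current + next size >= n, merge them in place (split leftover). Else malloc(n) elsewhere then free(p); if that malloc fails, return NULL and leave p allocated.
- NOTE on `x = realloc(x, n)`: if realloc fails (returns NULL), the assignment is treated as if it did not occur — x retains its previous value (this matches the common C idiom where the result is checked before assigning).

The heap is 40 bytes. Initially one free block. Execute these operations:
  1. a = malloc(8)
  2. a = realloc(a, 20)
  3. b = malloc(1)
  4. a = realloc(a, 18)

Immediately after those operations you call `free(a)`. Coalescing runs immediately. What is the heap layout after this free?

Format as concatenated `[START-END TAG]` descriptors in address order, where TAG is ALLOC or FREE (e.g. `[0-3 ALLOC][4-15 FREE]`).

Op 1: a = malloc(8) -> a = 0; heap: [0-7 ALLOC][8-39 FREE]
Op 2: a = realloc(a, 20) -> a = 0; heap: [0-19 ALLOC][20-39 FREE]
Op 3: b = malloc(1) -> b = 20; heap: [0-19 ALLOC][20-20 ALLOC][21-39 FREE]
Op 4: a = realloc(a, 18) -> a = 0; heap: [0-17 ALLOC][18-19 FREE][20-20 ALLOC][21-39 FREE]
free(a): a = 0 -> block [0-17 ALLOC]; mark free, coalesce with adjacent free neighbors -> [0-19 FREE][20-20 ALLOC][21-39 FREE]

Answer: [0-19 FREE][20-20 ALLOC][21-39 FREE]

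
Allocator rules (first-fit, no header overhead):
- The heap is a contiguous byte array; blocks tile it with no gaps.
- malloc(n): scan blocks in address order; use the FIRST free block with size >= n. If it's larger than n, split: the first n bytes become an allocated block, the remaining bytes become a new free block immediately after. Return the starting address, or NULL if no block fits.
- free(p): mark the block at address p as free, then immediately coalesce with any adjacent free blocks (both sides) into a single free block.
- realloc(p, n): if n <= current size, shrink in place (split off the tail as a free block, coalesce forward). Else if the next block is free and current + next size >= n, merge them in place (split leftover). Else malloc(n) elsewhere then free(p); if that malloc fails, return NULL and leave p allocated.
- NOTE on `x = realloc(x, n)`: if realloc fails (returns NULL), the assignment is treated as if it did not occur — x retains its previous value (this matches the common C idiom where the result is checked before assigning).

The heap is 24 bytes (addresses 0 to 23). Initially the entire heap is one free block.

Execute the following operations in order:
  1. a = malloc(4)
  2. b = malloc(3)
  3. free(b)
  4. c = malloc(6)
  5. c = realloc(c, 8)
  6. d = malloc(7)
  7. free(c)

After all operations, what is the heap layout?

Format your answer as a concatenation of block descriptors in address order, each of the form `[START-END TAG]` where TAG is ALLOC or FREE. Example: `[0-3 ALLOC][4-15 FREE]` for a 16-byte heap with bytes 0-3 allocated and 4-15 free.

Op 1: a = malloc(4) -> a = 0; heap: [0-3 ALLOC][4-23 FREE]
Op 2: b = malloc(3) -> b = 4; heap: [0-3 ALLOC][4-6 ALLOC][7-23 FREE]
Op 3: free(b) -> (freed b); heap: [0-3 ALLOC][4-23 FREE]
Op 4: c = malloc(6) -> c = 4; heap: [0-3 ALLOC][4-9 ALLOC][10-23 FREE]
Op 5: c = realloc(c, 8) -> c = 4; heap: [0-3 ALLOC][4-11 ALLOC][12-23 FREE]
Op 6: d = malloc(7) -> d = 12; heap: [0-3 ALLOC][4-11 ALLOC][12-18 ALLOC][19-23 FREE]
Op 7: free(c) -> (freed c); heap: [0-3 ALLOC][4-11 FREE][12-18 ALLOC][19-23 FREE]

Answer: [0-3 ALLOC][4-11 FREE][12-18 ALLOC][19-23 FREE]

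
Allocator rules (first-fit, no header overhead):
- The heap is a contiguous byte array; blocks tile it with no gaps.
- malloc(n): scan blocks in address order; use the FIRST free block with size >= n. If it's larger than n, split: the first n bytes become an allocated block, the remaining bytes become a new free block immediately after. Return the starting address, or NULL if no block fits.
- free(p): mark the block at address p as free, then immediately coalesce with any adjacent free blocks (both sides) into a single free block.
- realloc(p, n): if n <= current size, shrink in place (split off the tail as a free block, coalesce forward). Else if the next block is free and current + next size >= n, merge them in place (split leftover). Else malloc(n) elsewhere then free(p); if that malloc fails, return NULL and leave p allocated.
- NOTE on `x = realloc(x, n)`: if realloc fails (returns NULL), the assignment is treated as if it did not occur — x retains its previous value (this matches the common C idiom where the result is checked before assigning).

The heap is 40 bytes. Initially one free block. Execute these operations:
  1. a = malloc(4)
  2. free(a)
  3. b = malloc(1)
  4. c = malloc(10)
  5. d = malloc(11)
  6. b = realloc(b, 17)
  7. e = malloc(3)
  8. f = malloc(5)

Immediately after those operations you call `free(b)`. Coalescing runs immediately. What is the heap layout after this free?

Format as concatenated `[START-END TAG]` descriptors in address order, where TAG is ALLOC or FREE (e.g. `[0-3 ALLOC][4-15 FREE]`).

Op 1: a = malloc(4) -> a = 0; heap: [0-3 ALLOC][4-39 FREE]
Op 2: free(a) -> (freed a); heap: [0-39 FREE]
Op 3: b = malloc(1) -> b = 0; heap: [0-0 ALLOC][1-39 FREE]
Op 4: c = malloc(10) -> c = 1; heap: [0-0 ALLOC][1-10 ALLOC][11-39 FREE]
Op 5: d = malloc(11) -> d = 11; heap: [0-0 ALLOC][1-10 ALLOC][11-21 ALLOC][22-39 FREE]
Op 6: b = realloc(b, 17) -> b = 22; heap: [0-0 FREE][1-10 ALLOC][11-21 ALLOC][22-38 ALLOC][39-39 FREE]
Op 7: e = malloc(3) -> e = NULL; heap: [0-0 FREE][1-10 ALLOC][11-21 ALLOC][22-38 ALLOC][39-39 FREE]
Op 8: f = malloc(5) -> f = NULL; heap: [0-0 FREE][1-10 ALLOC][11-21 ALLOC][22-38 ALLOC][39-39 FREE]
free(b): b = 22 -> block [22-38 ALLOC]; mark free, coalesce with adjacent free neighbors -> [0-0 FREE][1-10 ALLOC][11-21 ALLOC][22-39 FREE]

Answer: [0-0 FREE][1-10 ALLOC][11-21 ALLOC][22-39 FREE]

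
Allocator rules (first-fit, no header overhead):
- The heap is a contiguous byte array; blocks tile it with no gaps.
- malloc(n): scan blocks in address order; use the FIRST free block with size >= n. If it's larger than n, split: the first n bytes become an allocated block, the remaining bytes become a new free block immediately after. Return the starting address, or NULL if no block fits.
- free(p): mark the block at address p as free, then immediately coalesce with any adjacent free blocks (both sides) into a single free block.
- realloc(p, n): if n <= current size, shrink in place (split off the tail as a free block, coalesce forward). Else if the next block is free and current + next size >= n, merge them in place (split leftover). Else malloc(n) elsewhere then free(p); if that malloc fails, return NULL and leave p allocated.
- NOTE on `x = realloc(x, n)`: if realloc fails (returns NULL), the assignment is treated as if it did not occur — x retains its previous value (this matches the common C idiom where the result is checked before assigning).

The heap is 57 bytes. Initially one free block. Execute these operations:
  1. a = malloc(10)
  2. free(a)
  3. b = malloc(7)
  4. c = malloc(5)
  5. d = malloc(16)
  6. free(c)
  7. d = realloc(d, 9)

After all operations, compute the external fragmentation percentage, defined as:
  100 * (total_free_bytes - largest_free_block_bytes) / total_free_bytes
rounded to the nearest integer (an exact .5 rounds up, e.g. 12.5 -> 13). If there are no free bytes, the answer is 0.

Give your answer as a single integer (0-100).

Answer: 12

Derivation:
Op 1: a = malloc(10) -> a = 0; heap: [0-9 ALLOC][10-56 FREE]
Op 2: free(a) -> (freed a); heap: [0-56 FREE]
Op 3: b = malloc(7) -> b = 0; heap: [0-6 ALLOC][7-56 FREE]
Op 4: c = malloc(5) -> c = 7; heap: [0-6 ALLOC][7-11 ALLOC][12-56 FREE]
Op 5: d = malloc(16) -> d = 12; heap: [0-6 ALLOC][7-11 ALLOC][12-27 ALLOC][28-56 FREE]
Op 6: free(c) -> (freed c); heap: [0-6 ALLOC][7-11 FREE][12-27 ALLOC][28-56 FREE]
Op 7: d = realloc(d, 9) -> d = 12; heap: [0-6 ALLOC][7-11 FREE][12-20 ALLOC][21-56 FREE]
Free blocks: [5 36] total_free=41 largest=36 -> 100*(41-36)/41 = 500/41 ≈ 12.195 -> rounds to 12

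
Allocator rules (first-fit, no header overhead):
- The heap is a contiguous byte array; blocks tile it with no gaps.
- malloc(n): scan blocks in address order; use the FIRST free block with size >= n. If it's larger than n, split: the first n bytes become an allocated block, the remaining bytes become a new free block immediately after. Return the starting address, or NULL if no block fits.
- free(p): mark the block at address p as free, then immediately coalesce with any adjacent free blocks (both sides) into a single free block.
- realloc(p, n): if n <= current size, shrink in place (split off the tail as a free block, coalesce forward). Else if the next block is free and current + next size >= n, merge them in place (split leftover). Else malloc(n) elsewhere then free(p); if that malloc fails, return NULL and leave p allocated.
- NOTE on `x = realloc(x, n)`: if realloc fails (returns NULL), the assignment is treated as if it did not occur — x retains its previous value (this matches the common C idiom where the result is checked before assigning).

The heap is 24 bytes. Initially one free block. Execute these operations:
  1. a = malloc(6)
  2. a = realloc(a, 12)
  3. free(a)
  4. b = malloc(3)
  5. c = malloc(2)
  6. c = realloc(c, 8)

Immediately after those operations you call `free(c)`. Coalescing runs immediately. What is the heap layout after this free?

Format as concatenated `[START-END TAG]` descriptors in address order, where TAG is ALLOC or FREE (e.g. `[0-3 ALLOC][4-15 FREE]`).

Answer: [0-2 ALLOC][3-23 FREE]

Derivation:
Op 1: a = malloc(6) -> a = 0; heap: [0-5 ALLOC][6-23 FREE]
Op 2: a = realloc(a, 12) -> a = 0; heap: [0-11 ALLOC][12-23 FREE]
Op 3: free(a) -> (freed a); heap: [0-23 FREE]
Op 4: b = malloc(3) -> b = 0; heap: [0-2 ALLOC][3-23 FREE]
Op 5: c = malloc(2) -> c = 3; heap: [0-2 ALLOC][3-4 ALLOC][5-23 FREE]
Op 6: c = realloc(c, 8) -> c = 3; heap: [0-2 ALLOC][3-10 ALLOC][11-23 FREE]
free(c): c = 3 -> block [3-10 ALLOC]; mark free, coalesce with adjacent free neighbors -> [0-2 ALLOC][3-23 FREE]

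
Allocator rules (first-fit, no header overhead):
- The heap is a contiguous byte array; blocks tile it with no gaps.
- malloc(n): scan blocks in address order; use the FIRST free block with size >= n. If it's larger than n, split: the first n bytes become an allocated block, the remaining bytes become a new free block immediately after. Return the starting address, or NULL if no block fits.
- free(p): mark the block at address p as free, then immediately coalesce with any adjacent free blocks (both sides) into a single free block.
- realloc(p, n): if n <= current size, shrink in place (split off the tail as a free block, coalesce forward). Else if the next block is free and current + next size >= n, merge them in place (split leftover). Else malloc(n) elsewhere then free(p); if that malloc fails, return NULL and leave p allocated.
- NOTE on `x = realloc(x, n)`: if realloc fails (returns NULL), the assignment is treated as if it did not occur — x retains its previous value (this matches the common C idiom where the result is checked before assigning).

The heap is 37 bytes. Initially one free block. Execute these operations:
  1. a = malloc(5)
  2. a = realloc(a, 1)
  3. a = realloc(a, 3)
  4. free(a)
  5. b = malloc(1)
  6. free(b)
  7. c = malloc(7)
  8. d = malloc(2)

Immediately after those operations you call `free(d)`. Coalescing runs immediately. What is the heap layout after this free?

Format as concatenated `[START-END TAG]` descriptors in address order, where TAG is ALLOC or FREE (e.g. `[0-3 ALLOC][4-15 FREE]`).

Answer: [0-6 ALLOC][7-36 FREE]

Derivation:
Op 1: a = malloc(5) -> a = 0; heap: [0-4 ALLOC][5-36 FREE]
Op 2: a = realloc(a, 1) -> a = 0; heap: [0-0 ALLOC][1-36 FREE]
Op 3: a = realloc(a, 3) -> a = 0; heap: [0-2 ALLOC][3-36 FREE]
Op 4: free(a) -> (freed a); heap: [0-36 FREE]
Op 5: b = malloc(1) -> b = 0; heap: [0-0 ALLOC][1-36 FREE]
Op 6: free(b) -> (freed b); heap: [0-36 FREE]
Op 7: c = malloc(7) -> c = 0; heap: [0-6 ALLOC][7-36 FREE]
Op 8: d = malloc(2) -> d = 7; heap: [0-6 ALLOC][7-8 ALLOC][9-36 FREE]
free(d): d = 7 -> block [7-8 ALLOC]; mark free, coalesce with adjacent free neighbors -> [0-6 ALLOC][7-36 FREE]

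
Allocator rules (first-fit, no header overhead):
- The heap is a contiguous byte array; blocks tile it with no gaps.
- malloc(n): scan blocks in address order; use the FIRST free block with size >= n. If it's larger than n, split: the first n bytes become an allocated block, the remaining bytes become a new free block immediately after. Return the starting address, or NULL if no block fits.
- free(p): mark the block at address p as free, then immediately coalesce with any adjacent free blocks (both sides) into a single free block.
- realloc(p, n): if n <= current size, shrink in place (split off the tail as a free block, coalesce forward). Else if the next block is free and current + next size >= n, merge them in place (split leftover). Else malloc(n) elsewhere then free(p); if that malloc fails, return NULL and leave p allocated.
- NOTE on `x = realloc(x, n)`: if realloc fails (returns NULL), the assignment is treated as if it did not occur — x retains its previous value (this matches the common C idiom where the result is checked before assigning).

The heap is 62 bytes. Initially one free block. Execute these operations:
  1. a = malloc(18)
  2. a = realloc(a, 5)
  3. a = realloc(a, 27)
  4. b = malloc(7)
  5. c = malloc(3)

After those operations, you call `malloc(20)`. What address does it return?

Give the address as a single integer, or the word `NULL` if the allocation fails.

Op 1: a = malloc(18) -> a = 0; heap: [0-17 ALLOC][18-61 FREE]
Op 2: a = realloc(a, 5) -> a = 0; heap: [0-4 ALLOC][5-61 FREE]
Op 3: a = realloc(a, 27) -> a = 0; heap: [0-26 ALLOC][27-61 FREE]
Op 4: b = malloc(7) -> b = 27; heap: [0-26 ALLOC][27-33 ALLOC][34-61 FREE]
Op 5: c = malloc(3) -> c = 34; heap: [0-26 ALLOC][27-33 ALLOC][34-36 ALLOC][37-61 FREE]
malloc(20): first-fit scan over [0-26 ALLOC][27-33 ALLOC][34-36 ALLOC][37-61 FREE] -> 37

Answer: 37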